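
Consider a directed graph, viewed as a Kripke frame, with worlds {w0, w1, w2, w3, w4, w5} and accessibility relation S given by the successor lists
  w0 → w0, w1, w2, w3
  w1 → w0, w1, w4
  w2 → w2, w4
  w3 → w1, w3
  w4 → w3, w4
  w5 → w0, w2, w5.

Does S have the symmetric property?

Symmetric: no — w0 S w2 but not w2 S w0.

No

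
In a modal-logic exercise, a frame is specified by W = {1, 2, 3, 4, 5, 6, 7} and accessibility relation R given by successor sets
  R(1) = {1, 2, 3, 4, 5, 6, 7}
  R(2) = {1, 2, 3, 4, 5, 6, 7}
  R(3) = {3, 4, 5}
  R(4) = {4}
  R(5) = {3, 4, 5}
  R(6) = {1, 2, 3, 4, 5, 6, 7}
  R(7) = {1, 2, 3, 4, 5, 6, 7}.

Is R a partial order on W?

No

Reflexive: yes — every world is R-related to itself.
Transitive: yes — every two-step R-path is closed by a direct edge.
Antisymmetric: no — 1 R 2 and 2 R 1 with 1 ≠ 2.
So R is not a partial order.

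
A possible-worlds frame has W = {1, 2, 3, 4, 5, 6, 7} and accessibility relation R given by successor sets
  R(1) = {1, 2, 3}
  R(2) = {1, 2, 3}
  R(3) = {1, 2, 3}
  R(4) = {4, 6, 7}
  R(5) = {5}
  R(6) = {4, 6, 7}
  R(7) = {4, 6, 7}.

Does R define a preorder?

Reflexive: yes — every world is R-related to itself.
Transitive: yes — every two-step R-path is closed by a direct edge.
So R is a preorder.

Yes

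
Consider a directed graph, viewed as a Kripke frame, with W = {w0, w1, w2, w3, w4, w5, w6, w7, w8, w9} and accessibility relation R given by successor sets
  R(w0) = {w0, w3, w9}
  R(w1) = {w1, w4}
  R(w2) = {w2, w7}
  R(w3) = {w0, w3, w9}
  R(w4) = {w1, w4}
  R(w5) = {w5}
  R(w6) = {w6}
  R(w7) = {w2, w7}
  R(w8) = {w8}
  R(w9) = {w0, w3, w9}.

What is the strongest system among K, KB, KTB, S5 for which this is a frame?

Symmetric (axiom B): yes — every pair in R has its reverse in R.
Reflexive (axiom T): yes — every world is R-related to itself.
Euclidean (axiom 5): yes — any two successors of a common world are R-related.
So F validates K, KB, KTB, S5. The strongest is S5.

S5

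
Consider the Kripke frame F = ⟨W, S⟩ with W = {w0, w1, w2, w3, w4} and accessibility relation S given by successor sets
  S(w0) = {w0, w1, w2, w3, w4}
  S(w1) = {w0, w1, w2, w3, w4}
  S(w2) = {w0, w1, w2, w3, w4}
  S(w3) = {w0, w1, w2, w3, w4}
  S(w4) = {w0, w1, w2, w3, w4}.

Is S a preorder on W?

Yes

Reflexive: yes — every world is S-related to itself.
Transitive: yes — every two-step S-path is closed by a direct edge.
So S is a preorder.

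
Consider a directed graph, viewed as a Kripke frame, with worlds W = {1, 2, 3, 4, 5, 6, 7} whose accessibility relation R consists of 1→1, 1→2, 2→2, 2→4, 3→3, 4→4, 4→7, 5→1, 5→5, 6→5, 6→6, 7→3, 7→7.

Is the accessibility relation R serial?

Serial: yes — every world has a successor (e.g. 1 R 1).

Yes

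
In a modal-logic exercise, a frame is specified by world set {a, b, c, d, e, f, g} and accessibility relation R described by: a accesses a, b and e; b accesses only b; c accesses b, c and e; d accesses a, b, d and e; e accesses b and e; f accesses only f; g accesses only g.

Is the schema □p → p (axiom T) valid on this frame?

Yes

Axiom T corresponds to the accessibility relation being reflexive.
Reflexive: yes — every world is R-related to itself.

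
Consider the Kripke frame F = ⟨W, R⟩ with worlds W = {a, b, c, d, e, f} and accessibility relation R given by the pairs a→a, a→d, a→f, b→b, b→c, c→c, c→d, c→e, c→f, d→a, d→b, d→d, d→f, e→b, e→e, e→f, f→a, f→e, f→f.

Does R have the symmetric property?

Symmetric: no — b R c but not c R b.

No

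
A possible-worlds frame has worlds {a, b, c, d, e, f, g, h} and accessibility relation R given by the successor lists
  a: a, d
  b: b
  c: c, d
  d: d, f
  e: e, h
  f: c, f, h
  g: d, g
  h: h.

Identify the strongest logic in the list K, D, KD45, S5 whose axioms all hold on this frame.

Serial (axiom D): yes — every world has a successor (e.g. a R a).
Euclidean (axiom 5): no — f R c and f R h, but not c R h.
Transitive (axiom 4): no — a R d and d R f, but not a R f.
Reflexive (axiom T): yes — every world is R-related to itself.
So F validates K, D; KD45 would additionally require R to be Euclidean and transitive. The strongest is D.

D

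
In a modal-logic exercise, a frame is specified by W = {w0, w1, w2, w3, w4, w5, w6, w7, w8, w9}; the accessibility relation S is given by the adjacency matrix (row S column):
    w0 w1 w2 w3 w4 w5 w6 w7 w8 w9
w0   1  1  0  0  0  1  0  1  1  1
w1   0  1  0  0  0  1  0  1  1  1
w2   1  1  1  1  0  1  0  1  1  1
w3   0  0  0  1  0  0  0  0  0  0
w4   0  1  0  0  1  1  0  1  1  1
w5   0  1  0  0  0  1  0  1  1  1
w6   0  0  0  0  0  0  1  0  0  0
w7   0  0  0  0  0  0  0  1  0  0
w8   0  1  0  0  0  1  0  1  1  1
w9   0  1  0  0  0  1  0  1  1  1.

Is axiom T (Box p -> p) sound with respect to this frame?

The schema T characterises exactly the reflexive frames.
Reflexive: yes — every world is S-related to itself.

Yes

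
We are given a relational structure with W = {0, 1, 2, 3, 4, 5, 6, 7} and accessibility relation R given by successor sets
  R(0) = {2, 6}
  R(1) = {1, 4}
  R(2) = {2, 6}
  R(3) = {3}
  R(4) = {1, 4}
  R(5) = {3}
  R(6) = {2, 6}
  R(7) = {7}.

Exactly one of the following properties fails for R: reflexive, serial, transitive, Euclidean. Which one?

Reflexive: no — 0 is not related to itself.
Serial: yes — every world has a successor (e.g. 0 R 2).
Transitive: yes — every two-step R-path is closed by a direct edge.
Euclidean: yes — any two successors of a common world are R-related.
Only reflexive fails.

reflexive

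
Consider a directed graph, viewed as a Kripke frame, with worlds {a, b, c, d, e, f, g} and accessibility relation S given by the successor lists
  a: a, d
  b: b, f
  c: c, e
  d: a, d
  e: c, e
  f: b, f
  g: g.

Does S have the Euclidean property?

Yes

Euclidean: yes — any two successors of a common world are S-related.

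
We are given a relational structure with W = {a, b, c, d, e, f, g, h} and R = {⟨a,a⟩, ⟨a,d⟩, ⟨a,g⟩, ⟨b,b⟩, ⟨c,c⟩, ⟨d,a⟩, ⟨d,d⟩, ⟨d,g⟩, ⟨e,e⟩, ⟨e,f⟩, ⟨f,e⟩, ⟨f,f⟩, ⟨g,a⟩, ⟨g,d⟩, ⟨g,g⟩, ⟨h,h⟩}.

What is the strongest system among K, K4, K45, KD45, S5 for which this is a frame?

Transitive (axiom 4): yes — every two-step R-path is closed by a direct edge.
Euclidean (axiom 5): yes — any two successors of a common world are R-related.
Serial (axiom D): yes — every world has a successor (e.g. a R a).
Reflexive (axiom T): yes — every world is R-related to itself.
So F validates K, K4, K45, KD45, S5. The strongest is S5.

S5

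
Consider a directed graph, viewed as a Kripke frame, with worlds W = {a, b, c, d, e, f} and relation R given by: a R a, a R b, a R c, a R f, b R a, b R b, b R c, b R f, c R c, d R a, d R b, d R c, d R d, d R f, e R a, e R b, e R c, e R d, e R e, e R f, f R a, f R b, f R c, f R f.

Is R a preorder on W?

Reflexive: yes — every world is R-related to itself.
Transitive: yes — every two-step R-path is closed by a direct edge.
So R is a preorder.

Yes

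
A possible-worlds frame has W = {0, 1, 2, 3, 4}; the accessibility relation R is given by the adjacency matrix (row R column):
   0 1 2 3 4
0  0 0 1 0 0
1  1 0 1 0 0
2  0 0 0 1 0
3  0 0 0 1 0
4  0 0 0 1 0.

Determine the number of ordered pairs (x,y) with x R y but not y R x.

Enumerating: (0,2), (1,0), (1,2), (2,3), (4,3).

5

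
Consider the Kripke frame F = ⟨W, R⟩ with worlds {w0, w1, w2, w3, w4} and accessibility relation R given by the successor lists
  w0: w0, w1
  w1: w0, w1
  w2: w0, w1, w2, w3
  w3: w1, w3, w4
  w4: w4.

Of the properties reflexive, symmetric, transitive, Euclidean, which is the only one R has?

Reflexive: yes — every world is R-related to itself.
Symmetric: no — w2 R w0 but not w0 R w2.
Transitive: no — w2 R w3 and w3 R w4, but not w2 R w4.
Euclidean: no — w2 R w0 and w2 R w3, but not w0 R w3.
Only reflexive holds.

reflexive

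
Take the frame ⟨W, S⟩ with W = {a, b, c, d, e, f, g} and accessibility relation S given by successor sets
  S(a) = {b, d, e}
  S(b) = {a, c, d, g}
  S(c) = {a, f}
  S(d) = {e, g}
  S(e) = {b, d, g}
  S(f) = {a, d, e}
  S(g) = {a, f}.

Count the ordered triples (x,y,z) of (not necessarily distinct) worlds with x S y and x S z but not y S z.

Enumerating: (a,b,b), (a,b,e), (a,d,b), (a,d,d), (a,e,e), (b,a,a), (b,a,c), (b,a,g), (b,c,c), (b,c,d), (b,c,g), (b,d,a), … and 25 more.
Total: 37.

37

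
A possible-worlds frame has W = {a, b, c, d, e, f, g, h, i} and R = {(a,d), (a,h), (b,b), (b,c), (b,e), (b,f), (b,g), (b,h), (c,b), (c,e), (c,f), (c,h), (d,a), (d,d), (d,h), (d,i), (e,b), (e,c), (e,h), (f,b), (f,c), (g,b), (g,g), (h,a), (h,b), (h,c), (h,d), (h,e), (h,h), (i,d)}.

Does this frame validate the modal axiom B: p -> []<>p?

Yes

The schema B characterises exactly the symmetric frames.
Symmetric: yes — every pair in R has its reverse in R.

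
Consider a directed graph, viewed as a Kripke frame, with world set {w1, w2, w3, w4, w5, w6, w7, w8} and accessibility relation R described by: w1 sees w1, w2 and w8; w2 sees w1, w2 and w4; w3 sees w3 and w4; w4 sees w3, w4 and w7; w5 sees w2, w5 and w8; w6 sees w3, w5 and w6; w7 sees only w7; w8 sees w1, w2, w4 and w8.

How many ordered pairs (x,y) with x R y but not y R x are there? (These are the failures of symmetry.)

8

Enumerating: (w2,w4), (w4,w7), (w5,w2), (w5,w8), (w6,w3), (w6,w5), (w8,w2), (w8,w4).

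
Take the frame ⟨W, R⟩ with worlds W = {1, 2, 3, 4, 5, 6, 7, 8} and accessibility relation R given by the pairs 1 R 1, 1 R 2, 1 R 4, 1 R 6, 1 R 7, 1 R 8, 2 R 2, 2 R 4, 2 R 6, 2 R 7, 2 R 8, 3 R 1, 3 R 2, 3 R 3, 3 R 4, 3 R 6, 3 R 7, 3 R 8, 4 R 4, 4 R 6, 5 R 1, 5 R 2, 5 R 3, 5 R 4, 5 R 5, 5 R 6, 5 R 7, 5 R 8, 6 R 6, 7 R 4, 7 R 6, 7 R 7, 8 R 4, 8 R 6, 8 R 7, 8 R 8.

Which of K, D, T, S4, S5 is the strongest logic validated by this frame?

Serial (axiom D): yes — every world has a successor (e.g. 1 R 1).
Reflexive (axiom T): yes — every world is R-related to itself.
Transitive (axiom 4): yes — every two-step R-path is closed by a direct edge.
Euclidean (axiom 5): no — 1 R 4 and 1 R 2, but not 4 R 2.
So F validates K, D, T, S4; S5 would additionally require R to be Euclidean. The strongest is S4.

S4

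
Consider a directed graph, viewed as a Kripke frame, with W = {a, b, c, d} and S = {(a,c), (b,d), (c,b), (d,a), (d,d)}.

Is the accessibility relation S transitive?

No

Transitive: no — a S c and c S b, but not a S b.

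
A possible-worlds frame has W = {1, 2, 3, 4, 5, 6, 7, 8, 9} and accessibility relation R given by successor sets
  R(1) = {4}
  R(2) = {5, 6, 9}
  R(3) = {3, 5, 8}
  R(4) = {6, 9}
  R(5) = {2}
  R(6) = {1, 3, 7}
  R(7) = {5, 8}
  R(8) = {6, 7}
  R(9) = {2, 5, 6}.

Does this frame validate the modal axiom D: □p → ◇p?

The schema D characterises exactly the serial frames.
Serial: yes — every world has a successor (e.g. 1 R 4).

Yes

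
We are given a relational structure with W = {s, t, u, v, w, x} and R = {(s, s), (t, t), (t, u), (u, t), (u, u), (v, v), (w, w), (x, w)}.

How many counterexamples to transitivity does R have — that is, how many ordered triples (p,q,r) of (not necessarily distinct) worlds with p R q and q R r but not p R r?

R is transitive; there are no such tuples.

0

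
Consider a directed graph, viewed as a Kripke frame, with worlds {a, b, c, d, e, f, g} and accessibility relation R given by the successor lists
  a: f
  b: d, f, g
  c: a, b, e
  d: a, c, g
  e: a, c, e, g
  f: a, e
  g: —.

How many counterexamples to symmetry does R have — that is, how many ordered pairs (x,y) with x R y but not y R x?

Enumerating: (b,d), (b,f), (b,g), (c,a), (c,b), (d,a), (d,c), (d,g), (e,a), (e,g), (f,e).

11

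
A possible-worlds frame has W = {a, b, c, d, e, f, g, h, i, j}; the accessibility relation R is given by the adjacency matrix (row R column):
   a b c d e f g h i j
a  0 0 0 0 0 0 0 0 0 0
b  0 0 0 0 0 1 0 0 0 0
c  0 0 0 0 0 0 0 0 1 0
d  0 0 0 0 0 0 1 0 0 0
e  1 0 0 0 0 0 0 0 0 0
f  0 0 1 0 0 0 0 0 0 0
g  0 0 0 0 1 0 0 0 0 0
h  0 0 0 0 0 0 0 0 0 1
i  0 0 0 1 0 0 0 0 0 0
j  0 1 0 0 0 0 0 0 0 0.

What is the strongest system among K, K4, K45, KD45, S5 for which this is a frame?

K

Transitive (axiom 4): no — b R f and f R c, but not b R c.
Euclidean (axiom 5): no — b R f and b R f, but not f R f.
Serial (axiom D): no — a has no R-successor.
Reflexive (axiom T): no — a is not related to itself.
So F validates K; K4 would additionally require R to be transitive. The strongest is K.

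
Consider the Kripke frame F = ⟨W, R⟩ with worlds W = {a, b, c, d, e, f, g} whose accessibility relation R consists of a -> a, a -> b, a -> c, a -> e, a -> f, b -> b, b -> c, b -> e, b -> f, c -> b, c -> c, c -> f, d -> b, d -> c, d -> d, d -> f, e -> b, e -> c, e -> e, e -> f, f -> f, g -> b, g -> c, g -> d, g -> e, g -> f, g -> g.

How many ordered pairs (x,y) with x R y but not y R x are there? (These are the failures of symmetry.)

Enumerating: (a,b), (a,c), (a,e), (a,f), (b,f), (c,f), (d,b), (d,c), (d,f), (e,c), (e,f), (g,b), (g,c), (g,d), (g,e), (g,f).

16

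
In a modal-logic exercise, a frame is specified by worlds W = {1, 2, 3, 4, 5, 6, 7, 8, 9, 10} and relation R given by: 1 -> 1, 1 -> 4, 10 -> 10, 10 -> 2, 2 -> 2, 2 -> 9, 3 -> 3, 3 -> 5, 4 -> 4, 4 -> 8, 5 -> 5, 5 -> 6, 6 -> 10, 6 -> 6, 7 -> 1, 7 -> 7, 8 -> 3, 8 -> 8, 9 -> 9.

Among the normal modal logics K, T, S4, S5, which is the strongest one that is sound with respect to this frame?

Reflexive (axiom T): yes — every world is R-related to itself.
Transitive (axiom 4): no — 1 R 4 and 4 R 8, but not 1 R 8.
Euclidean (axiom 5): no — 1 R 4 and 1 R 1, but not 4 R 1.
So F validates K, T; S4 would additionally require R to be transitive. The strongest is T.

T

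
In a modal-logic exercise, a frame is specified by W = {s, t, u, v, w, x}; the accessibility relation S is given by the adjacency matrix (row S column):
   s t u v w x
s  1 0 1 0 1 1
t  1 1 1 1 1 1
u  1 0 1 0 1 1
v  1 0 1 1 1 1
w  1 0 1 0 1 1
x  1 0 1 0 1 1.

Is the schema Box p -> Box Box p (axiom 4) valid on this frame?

Yes

The schema 4 characterises exactly the transitive frames.
Transitive: yes — every two-step S-path is closed by a direct edge.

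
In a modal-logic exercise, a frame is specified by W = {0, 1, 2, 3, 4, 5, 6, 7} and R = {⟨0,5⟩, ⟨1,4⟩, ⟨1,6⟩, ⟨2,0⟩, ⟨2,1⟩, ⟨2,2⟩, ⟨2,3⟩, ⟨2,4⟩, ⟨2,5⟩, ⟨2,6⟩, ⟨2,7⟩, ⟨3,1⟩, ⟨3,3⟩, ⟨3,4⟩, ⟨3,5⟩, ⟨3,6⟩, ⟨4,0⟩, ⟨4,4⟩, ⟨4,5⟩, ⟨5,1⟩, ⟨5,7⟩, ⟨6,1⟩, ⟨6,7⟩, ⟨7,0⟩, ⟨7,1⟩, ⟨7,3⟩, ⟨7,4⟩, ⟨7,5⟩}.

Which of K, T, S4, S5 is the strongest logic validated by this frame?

K

Reflexive (axiom T): no — 0 is not related to itself.
Transitive (axiom 4): no — 0 R 5 and 5 R 1, but not 0 R 1.
Euclidean (axiom 5): no — 1 R 4 and 1 R 6, but not 4 R 6.
So F validates K; T would additionally require R to be reflexive. The strongest is K.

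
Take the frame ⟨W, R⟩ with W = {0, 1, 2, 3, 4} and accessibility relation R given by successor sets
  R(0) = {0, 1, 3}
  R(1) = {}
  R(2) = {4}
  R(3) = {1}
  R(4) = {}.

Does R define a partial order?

No

Reflexive: no — 1 is not related to itself.
Transitive: yes — every two-step R-path is closed by a direct edge.
Antisymmetric: yes — no distinct pair is related both ways.
So R is not a partial order.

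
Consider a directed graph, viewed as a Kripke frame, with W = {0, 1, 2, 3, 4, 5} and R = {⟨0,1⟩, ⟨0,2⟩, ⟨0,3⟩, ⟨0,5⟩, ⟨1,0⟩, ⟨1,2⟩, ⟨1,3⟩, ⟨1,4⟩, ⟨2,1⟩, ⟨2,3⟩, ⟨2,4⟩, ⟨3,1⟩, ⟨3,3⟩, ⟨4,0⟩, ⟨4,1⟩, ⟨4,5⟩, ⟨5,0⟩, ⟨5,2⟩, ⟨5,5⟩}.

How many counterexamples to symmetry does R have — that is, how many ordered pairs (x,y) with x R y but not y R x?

Enumerating: (0,2), (0,3), (2,3), (2,4), (4,0), (4,5), (5,2).

7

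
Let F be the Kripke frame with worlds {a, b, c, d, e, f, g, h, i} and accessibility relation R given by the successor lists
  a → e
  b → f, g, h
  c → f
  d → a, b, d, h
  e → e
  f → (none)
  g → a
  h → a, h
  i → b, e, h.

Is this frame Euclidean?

Euclidean: no — b R f and b R g, but not f R g.

No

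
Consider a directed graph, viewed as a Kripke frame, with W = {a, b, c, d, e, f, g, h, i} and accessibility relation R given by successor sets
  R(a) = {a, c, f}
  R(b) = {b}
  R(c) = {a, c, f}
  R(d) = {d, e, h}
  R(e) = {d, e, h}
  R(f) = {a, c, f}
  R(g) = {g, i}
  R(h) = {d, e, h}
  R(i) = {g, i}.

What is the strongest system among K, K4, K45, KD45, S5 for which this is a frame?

S5

Transitive (axiom 4): yes — every two-step R-path is closed by a direct edge.
Euclidean (axiom 5): yes — any two successors of a common world are R-related.
Serial (axiom D): yes — every world has a successor (e.g. a R a).
Reflexive (axiom T): yes — every world is R-related to itself.
So F validates K, K4, K45, KD45, S5. The strongest is S5.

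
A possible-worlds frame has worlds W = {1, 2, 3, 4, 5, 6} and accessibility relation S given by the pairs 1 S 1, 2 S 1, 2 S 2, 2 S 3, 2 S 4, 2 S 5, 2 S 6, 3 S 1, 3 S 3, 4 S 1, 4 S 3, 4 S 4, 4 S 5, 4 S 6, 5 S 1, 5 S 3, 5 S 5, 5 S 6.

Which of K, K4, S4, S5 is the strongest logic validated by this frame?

K4

Transitive (axiom 4): yes — every two-step S-path is closed by a direct edge.
Reflexive (axiom T): no — 6 is not related to itself.
Euclidean (axiom 5): no — 2 S 1 and 2 S 3, but not 1 S 3.
So F validates K, K4; S4 would additionally require S to be reflexive. The strongest is K4.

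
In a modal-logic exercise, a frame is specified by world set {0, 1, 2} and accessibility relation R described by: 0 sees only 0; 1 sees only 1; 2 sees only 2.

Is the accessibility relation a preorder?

Yes

Reflexive: yes — every world is R-related to itself.
Transitive: yes — every two-step R-path is closed by a direct edge.
So R is a preorder.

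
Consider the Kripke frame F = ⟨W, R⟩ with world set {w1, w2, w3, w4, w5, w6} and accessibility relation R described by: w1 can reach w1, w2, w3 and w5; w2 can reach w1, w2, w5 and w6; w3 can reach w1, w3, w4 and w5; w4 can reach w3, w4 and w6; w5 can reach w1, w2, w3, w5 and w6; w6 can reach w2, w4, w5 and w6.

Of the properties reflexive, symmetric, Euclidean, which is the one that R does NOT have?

Reflexive: yes — every world is R-related to itself.
Symmetric: yes — every pair in R has its reverse in R.
Euclidean: no — w1 R w2 and w1 R w3, but not w2 R w3.
Only Euclidean fails.

Euclidean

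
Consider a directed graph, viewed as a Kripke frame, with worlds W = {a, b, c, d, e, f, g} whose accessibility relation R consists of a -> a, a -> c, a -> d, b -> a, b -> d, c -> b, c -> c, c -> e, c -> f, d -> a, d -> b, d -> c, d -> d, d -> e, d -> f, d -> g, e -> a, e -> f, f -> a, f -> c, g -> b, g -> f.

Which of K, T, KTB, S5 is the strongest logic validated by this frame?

Reflexive (axiom T): no — b is not related to itself.
Symmetric (axiom B): no — a R c but not c R a.
Euclidean (axiom 5): no — a R c and a R d, but not c R d.
So F validates K; T would additionally require R to be reflexive. The strongest is K.

K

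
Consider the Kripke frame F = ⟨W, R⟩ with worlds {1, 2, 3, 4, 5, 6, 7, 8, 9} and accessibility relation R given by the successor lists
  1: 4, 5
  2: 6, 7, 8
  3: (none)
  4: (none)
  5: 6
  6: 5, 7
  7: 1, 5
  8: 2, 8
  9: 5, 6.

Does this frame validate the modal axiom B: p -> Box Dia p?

The schema B characterises exactly the symmetric frames.
Symmetric: no — 1 R 4 but not 4 R 1.

No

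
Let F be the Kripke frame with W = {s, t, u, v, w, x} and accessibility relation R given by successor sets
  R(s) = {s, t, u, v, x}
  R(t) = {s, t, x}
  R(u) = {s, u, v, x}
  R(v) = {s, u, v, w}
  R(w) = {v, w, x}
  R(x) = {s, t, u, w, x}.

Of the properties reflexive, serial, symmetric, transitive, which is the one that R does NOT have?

Reflexive: yes — every world is R-related to itself.
Serial: yes — every world has a successor (e.g. s R s).
Symmetric: yes — every pair in R has its reverse in R.
Transitive: no — s R v and v R w, but not s R w.
Only transitive fails.

transitive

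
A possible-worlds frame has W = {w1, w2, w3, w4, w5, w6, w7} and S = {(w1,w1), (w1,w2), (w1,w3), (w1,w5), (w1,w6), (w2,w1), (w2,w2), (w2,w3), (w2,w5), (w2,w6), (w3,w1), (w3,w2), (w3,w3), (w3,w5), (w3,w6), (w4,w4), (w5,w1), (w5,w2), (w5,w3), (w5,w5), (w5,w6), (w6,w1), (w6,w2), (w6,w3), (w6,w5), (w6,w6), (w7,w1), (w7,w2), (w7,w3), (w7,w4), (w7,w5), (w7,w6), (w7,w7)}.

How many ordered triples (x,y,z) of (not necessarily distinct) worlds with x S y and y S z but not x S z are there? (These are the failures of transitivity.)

S is transitive; there are no such tuples.

0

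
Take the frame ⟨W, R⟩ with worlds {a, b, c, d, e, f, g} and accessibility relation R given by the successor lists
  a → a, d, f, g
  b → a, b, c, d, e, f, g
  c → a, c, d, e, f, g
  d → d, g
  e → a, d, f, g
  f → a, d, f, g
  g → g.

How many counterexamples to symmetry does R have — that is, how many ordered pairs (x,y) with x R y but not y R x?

Enumerating: (a,d), (a,g), (b,a), (b,c), (b,d), (b,e), (b,f), (b,g), (c,a), (c,d), (c,e), (c,f), … and 8 more.
Total: 20.

20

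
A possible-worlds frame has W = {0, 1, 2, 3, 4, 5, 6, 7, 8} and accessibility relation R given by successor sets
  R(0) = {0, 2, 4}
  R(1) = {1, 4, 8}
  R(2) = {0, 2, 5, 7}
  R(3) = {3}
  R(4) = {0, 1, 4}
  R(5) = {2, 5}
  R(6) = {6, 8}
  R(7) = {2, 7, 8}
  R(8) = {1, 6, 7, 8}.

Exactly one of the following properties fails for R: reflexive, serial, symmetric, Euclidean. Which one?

Reflexive: yes — every world is R-related to itself.
Serial: yes — every world has a successor (e.g. 0 R 0).
Symmetric: yes — every pair in R has its reverse in R.
Euclidean: no — 0 R 2 and 0 R 4, but not 2 R 4.
Only Euclidean fails.

Euclidean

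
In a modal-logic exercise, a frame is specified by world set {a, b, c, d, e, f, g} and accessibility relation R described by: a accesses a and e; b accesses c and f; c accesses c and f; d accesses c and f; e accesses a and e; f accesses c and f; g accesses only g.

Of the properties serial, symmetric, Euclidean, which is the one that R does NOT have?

Serial: yes — every world has a successor (e.g. a R a).
Symmetric: no — b R c but not c R b.
Euclidean: yes — any two successors of a common world are R-related.
Only symmetric fails.

symmetric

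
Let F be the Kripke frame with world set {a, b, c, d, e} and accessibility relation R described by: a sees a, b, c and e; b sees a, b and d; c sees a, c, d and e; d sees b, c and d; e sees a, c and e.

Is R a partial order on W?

No

Reflexive: yes — every world is R-related to itself.
Transitive: no — a R b and b R d, but not a R d.
Antisymmetric: no — a R b and b R a with a ≠ b.
So R is not a partial order.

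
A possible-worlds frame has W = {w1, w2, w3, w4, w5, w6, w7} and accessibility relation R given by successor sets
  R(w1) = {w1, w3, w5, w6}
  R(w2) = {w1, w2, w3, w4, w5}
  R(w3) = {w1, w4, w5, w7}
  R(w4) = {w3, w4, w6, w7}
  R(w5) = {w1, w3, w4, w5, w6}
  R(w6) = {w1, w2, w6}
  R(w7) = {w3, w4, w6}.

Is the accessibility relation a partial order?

Reflexive: no — w3 is not related to itself.
Transitive: no — w1 R w3 and w3 R w4, but not w1 R w4.
Antisymmetric: no — w1 R w3 and w3 R w1 with w1 ≠ w3.
So R is not a partial order.

No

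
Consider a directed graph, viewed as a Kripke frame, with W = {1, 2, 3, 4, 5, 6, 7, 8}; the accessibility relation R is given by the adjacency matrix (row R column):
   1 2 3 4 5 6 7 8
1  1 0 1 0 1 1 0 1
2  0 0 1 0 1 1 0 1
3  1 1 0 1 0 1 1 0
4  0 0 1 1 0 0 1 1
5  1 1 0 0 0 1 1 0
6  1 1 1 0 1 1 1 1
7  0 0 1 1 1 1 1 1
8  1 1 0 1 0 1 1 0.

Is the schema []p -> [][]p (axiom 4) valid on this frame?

No

The schema 4 characterises exactly the transitive frames.
Transitive: no — 1 R 3 and 3 R 2, but not 1 R 2.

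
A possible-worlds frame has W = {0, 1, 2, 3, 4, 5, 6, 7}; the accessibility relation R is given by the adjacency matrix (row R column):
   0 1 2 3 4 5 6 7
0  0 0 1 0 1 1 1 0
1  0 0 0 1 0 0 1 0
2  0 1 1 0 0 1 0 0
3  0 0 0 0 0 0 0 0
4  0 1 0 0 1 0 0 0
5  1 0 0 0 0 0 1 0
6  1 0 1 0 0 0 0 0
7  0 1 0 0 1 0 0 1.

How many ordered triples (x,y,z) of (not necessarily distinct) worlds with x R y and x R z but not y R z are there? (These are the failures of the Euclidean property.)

Enumerating: (0,2,4), (0,2,6), (0,4,2), (0,4,5), (0,4,6), (0,5,2), (0,5,4), (0,5,5), (0,6,4), (0,6,5), (0,6,6), (1,3,3), … and 19 more.
Total: 31.

31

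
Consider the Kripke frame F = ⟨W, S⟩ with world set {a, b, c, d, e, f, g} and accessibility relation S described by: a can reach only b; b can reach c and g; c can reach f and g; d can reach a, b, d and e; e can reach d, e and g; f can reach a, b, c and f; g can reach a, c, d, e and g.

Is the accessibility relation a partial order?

Reflexive: no — a is not related to itself.
Transitive: no — a S b and b S c, but not a S c.
Antisymmetric: no — c S f and f S c with c ≠ f.
So S is not a partial order.

No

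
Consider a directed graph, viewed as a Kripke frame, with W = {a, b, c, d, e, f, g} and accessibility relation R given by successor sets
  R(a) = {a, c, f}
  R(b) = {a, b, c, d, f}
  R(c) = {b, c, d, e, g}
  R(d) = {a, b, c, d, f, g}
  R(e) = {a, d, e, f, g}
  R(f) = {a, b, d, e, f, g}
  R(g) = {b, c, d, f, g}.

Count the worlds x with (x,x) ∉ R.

R is reflexive; there are no such worlds.

0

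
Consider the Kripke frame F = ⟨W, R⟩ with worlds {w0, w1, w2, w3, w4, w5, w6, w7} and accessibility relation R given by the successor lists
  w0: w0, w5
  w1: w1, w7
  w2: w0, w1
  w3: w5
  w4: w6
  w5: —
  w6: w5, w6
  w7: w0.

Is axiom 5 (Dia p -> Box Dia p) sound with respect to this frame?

No

Axiom 5 corresponds to the accessibility relation being Euclidean.
Euclidean: no — w2 R w0 and w2 R w1, but not w0 R w1.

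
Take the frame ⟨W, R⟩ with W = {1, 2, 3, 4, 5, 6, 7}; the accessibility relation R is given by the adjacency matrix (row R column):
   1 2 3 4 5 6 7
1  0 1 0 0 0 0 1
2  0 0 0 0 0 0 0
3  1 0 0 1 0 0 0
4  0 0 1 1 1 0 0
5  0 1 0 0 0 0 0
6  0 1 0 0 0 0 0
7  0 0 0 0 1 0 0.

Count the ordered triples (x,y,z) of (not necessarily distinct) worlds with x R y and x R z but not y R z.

15

Enumerating: (1,2,2), (1,2,7), (1,7,2), (1,7,7), (3,1,1), (3,1,4), (3,4,1), (4,3,3), (4,3,5), (4,5,3), (4,5,4), (4,5,5), (5,2,2), (6,2,2), (7,5,5).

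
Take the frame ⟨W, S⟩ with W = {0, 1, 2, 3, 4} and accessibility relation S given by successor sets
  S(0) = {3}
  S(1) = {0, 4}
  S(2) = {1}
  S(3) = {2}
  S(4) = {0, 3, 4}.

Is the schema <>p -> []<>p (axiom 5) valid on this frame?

The schema 5 characterises exactly the Euclidean frames.
Euclidean: no — 1 S 0 and 1 S 4, but not 0 S 4.

No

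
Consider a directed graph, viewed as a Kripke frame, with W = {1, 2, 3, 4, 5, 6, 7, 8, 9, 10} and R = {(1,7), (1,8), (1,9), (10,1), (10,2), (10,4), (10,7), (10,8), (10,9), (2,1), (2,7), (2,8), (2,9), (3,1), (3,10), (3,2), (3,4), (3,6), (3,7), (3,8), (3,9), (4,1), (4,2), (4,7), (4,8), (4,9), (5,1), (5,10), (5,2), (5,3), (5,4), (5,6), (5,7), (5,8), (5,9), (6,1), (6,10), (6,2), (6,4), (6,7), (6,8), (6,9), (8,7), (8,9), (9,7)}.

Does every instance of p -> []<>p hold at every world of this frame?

Axiom B corresponds to the accessibility relation being symmetric.
Symmetric: no — 1 R 7 but not 7 R 1.

No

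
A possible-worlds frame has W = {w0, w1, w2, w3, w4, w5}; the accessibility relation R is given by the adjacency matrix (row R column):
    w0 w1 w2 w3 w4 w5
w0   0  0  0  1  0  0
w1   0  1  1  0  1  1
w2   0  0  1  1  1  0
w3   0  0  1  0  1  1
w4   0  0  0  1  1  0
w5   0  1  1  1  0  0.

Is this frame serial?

Yes

Serial: yes — every world has a successor (e.g. w0 R w3).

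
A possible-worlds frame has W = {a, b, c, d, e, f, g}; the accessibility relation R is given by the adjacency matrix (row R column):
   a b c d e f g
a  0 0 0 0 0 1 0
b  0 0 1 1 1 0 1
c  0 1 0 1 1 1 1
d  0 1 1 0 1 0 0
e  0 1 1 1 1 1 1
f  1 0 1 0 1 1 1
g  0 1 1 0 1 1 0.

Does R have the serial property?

Yes

Serial: yes — every world has a successor (e.g. a R f).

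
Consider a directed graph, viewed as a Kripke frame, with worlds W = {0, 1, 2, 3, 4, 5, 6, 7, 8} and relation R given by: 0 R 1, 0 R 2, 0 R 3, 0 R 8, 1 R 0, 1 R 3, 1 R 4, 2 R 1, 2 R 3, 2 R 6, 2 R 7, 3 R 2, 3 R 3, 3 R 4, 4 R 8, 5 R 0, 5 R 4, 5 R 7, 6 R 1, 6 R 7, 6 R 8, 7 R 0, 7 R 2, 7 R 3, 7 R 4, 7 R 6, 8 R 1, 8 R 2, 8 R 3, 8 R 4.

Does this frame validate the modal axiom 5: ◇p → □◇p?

No

Axiom 5 corresponds to the accessibility relation being Euclidean.
Euclidean: no — 0 R 1 and 0 R 2, but not 1 R 2.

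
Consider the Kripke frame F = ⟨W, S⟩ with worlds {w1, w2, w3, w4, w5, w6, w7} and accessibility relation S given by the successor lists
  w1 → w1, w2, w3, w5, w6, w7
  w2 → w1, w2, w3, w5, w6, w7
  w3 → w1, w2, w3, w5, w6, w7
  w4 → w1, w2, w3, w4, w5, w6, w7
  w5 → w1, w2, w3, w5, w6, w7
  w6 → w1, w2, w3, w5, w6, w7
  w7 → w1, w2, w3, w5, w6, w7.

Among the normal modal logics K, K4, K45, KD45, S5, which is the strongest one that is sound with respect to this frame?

K4

Transitive (axiom 4): yes — every two-step S-path is closed by a direct edge.
Euclidean (axiom 5): no — w4 S w1 and w4 S w4, but not w1 S w4.
Serial (axiom D): yes — every world has a successor (e.g. w1 S w1).
Reflexive (axiom T): yes — every world is S-related to itself.
So F validates K, K4; K45 would additionally require S to be Euclidean. The strongest is K4.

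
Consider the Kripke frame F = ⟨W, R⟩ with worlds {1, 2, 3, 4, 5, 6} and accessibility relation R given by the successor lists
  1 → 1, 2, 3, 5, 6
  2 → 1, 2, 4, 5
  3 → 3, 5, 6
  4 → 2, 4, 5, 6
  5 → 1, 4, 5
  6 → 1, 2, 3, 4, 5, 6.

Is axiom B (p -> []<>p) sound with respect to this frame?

No

Axiom B corresponds to the accessibility relation being symmetric.
Symmetric: no — 1 R 3 but not 3 R 1.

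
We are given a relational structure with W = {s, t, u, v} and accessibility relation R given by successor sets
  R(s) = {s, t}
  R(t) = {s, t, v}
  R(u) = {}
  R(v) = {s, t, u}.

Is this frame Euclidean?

Euclidean: no — t R s and t R v, but not s R v.

No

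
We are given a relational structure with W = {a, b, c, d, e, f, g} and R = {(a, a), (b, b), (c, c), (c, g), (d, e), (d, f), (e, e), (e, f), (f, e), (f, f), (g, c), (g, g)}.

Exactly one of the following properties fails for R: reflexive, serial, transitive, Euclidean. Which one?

reflexive

Reflexive: no — d is not related to itself.
Serial: yes — every world has a successor (e.g. a R a).
Transitive: yes — every two-step R-path is closed by a direct edge.
Euclidean: yes — any two successors of a common world are R-related.
Only reflexive fails.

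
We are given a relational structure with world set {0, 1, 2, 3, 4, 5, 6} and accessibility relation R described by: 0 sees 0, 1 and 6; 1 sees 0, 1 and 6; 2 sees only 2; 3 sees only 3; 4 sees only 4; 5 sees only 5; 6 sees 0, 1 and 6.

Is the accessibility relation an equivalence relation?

Reflexive: yes — every world is R-related to itself.
Symmetric: yes — every pair in R has its reverse in R.
Transitive: yes — every two-step R-path is closed by a direct edge.
So R is an equivalence relation.

Yes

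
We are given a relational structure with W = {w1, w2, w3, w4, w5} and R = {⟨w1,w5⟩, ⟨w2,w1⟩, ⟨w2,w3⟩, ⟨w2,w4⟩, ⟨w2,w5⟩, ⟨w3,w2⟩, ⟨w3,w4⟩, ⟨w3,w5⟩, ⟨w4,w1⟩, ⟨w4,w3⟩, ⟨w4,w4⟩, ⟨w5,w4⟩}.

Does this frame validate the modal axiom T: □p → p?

By correspondence theory, T is valid on a frame iff R is reflexive.
Reflexive: no — w1 is not related to itself.

No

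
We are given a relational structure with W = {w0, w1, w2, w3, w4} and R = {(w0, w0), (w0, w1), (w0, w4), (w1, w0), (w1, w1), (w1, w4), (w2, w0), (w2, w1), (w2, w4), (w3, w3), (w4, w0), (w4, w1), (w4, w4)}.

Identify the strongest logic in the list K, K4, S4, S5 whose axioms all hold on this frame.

K4

Transitive (axiom 4): yes — every two-step R-path is closed by a direct edge.
Reflexive (axiom T): no — w2 is not related to itself.
Euclidean (axiom 5): yes — any two successors of a common world are R-related.
So F validates K, K4; S4 would additionally require R to be reflexive. The strongest is K4.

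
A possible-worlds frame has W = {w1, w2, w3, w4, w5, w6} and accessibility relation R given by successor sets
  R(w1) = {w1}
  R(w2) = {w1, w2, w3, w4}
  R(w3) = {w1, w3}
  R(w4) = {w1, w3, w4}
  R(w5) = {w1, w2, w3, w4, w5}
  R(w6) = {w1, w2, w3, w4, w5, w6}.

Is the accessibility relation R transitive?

Transitive: yes — every two-step R-path is closed by a direct edge.

Yes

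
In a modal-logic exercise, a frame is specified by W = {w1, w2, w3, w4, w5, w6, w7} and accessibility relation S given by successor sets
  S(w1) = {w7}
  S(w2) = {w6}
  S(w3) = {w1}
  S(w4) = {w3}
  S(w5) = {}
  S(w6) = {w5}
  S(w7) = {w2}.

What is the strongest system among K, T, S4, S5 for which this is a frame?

Reflexive (axiom T): no — w1 is not related to itself.
Transitive (axiom 4): no — w1 S w7 and w7 S w2, but not w1 S w2.
Euclidean (axiom 5): no — w1 S w7 and w1 S w7, but not w7 S w7.
So F validates K; T would additionally require S to be reflexive. The strongest is K.

K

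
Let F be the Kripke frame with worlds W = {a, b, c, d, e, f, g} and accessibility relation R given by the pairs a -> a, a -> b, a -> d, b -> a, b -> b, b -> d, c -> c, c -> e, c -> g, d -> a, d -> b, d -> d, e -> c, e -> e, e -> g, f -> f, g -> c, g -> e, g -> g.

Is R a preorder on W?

Reflexive: yes — every world is R-related to itself.
Transitive: yes — every two-step R-path is closed by a direct edge.
So R is a preorder.

Yes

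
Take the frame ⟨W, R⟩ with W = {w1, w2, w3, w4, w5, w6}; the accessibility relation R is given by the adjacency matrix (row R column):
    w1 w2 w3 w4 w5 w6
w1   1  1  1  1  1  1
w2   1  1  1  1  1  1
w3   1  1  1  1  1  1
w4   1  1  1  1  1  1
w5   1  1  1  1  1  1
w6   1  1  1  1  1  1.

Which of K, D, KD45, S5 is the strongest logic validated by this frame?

Serial (axiom D): yes — every world has a successor (e.g. w1 R w1).
Euclidean (axiom 5): yes — any two successors of a common world are R-related.
Transitive (axiom 4): yes — every two-step R-path is closed by a direct edge.
Reflexive (axiom T): yes — every world is R-related to itself.
So F validates K, D, KD45, S5. The strongest is S5.

S5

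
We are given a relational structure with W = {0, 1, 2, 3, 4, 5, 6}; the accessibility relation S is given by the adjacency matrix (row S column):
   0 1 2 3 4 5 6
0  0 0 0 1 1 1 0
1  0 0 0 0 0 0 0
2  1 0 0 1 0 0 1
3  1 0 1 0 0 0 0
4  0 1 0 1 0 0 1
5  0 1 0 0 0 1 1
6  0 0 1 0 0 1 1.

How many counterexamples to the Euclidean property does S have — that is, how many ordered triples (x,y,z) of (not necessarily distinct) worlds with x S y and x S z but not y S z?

Enumerating: (0,3,3), (0,3,4), (0,3,5), (0,4,4), (0,4,5), (0,5,3), (0,5,4), (2,0,0), (2,0,6), (2,3,3), (2,3,6), (2,6,0), … and 19 more.
Total: 31.

31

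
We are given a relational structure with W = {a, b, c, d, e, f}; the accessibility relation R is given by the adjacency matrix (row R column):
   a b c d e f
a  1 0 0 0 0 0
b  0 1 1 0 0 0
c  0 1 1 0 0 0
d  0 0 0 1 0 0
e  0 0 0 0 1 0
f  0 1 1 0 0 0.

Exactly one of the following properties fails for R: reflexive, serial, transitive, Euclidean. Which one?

reflexive

Reflexive: no — f is not related to itself.
Serial: yes — every world has a successor (e.g. a R a).
Transitive: yes — every two-step R-path is closed by a direct edge.
Euclidean: yes — any two successors of a common world are R-related.
Only reflexive fails.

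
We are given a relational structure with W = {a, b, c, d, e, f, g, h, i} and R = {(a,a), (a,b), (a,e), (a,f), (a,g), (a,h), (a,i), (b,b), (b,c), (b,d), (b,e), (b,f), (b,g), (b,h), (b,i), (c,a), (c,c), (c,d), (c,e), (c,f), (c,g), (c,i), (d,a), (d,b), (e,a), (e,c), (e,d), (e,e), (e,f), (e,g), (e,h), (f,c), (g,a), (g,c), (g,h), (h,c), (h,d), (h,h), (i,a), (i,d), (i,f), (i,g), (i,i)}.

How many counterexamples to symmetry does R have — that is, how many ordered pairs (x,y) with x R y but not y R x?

Enumerating: (a,b), (a,f), (a,h), (b,c), (b,e), (b,f), (b,g), (b,h), (b,i), (c,a), (c,d), (c,i), … and 11 more.
Total: 23.

23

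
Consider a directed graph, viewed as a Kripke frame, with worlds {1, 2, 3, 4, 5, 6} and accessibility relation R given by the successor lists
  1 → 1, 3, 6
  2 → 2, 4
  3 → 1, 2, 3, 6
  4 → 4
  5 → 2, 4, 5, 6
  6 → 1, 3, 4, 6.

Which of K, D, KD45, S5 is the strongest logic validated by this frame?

Serial (axiom D): yes — every world has a successor (e.g. 1 R 1).
Euclidean (axiom 5): no — 3 R 1 and 3 R 2, but not 1 R 2.
Transitive (axiom 4): no — 1 R 3 and 3 R 2, but not 1 R 2.
Reflexive (axiom T): yes — every world is R-related to itself.
So F validates K, D; KD45 would additionally require R to be Euclidean and transitive. The strongest is D.

D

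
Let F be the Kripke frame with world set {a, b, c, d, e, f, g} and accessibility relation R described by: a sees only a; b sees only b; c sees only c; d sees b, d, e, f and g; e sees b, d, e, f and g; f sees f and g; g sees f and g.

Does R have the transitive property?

Yes

Transitive: yes — every two-step R-path is closed by a direct edge.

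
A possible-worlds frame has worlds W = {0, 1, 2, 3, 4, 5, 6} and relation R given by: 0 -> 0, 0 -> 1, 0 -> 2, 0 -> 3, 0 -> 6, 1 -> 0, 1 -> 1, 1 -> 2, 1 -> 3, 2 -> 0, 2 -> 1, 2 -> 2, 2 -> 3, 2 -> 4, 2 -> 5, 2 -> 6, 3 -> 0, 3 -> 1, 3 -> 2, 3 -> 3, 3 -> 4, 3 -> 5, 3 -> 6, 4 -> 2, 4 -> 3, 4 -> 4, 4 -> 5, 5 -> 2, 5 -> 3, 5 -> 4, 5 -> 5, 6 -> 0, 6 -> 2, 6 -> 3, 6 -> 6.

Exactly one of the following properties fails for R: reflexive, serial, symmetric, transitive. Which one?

Reflexive: yes — every world is R-related to itself.
Serial: yes — every world has a successor (e.g. 0 R 0).
Symmetric: yes — every pair in R has its reverse in R.
Transitive: no — 0 R 2 and 2 R 4, but not 0 R 4.
Only transitive fails.

transitive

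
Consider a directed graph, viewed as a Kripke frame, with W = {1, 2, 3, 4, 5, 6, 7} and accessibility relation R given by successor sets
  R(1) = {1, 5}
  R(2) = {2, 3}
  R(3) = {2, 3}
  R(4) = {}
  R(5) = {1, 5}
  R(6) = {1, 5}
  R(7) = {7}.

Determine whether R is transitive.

Transitive: yes — every two-step R-path is closed by a direct edge.

Yes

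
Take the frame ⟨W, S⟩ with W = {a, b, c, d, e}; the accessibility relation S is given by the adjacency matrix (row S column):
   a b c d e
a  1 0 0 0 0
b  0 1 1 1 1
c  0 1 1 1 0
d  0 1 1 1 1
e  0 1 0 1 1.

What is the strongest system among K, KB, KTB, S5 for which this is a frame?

KTB

Symmetric (axiom B): yes — every pair in S has its reverse in S.
Reflexive (axiom T): yes — every world is S-related to itself.
Euclidean (axiom 5): no — b S c and b S e, but not c S e.
So F validates K, KB, KTB; S5 would additionally require S to be Euclidean. The strongest is KTB.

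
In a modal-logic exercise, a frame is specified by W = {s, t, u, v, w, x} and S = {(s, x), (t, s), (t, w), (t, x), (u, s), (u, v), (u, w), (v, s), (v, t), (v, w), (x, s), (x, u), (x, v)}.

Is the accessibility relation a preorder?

No

Reflexive: no — s is not related to itself.
Transitive: no — s S x and x S u, but not s S u.
So S is not a preorder.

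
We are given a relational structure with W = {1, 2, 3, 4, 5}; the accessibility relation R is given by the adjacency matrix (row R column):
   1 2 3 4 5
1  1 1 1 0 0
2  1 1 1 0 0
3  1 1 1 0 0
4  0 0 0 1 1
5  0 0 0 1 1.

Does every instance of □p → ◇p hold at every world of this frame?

By correspondence theory, D is valid on a frame iff R is serial.
Serial: yes — every world has a successor (e.g. 1 R 1).

Yes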